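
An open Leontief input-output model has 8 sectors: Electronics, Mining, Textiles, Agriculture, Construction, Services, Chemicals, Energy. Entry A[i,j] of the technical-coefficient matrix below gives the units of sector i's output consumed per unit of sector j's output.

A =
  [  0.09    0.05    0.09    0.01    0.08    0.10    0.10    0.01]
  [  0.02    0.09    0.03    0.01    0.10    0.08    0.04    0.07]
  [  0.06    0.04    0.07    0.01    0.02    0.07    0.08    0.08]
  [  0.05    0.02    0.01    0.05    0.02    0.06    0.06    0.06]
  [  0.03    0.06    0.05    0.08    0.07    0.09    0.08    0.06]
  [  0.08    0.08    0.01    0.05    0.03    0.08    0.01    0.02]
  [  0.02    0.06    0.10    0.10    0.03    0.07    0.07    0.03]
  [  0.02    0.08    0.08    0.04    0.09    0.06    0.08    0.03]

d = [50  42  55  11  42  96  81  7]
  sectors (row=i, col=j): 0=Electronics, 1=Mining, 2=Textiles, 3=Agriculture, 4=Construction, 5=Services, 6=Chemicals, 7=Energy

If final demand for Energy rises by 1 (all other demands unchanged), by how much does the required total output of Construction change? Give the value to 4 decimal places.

Form M = I − A:
  [  0.91   -0.05   -0.09   -0.01   -0.08   -0.10   -0.10   -0.01]
  [ -0.02    0.91   -0.03   -0.01   -0.10   -0.08   -0.04   -0.07]
  [ -0.06   -0.04    0.93   -0.01   -0.02   -0.07   -0.08   -0.08]
  [ -0.05   -0.02   -0.01    0.95   -0.02   -0.06   -0.06   -0.06]
  [ -0.03   -0.06   -0.05   -0.08    0.93   -0.09   -0.08   -0.06]
  [ -0.08   -0.08   -0.01   -0.05   -0.03    0.92   -0.01   -0.02]
  [ -0.02   -0.06   -0.10   -0.10   -0.03   -0.07    0.93   -0.03]
  [ -0.02   -0.08   -0.08   -0.04   -0.09   -0.06   -0.08    0.97]
Leontief inverse L = M⁻¹:
  [  1.1382    0.1092    0.1448    0.0539    0.1298    0.1760    0.1605    0.0515]
  [  0.0540    1.1434    0.0707    0.0470    0.1478    0.1418    0.0875    0.1066]
  [  0.0967    0.0893    1.1163    0.0441    0.0621    0.1294    0.1296    0.1128]
  [  0.0781    0.0562    0.0424    1.0780    0.0514    0.1047    0.0967    0.0834]
  [  0.0719    0.1166    0.0972    0.1241    1.1181    0.1598    0.1358    0.1015]
  [  0.1132    0.1208    0.0406    0.0751    0.0678    1.1311    0.0477    0.0469]
  [  0.0595    0.1089    0.1425    0.1371    0.0701    0.1325    1.1210    0.0704]
  [  0.0577    0.1335    0.1259    0.0806    0.1358    0.1260    0.1332    1.0716]
Total output x = L · d:
  x_0 = 1.1382·50 + 0.1092·42 + 0.1448·55 + 0.0539·11 + 0.1298·42 + 0.1760·96 + 0.1605·81 + 0.0515·7 = 105.7673
  x_1 = 0.0540·50 + 1.1434·42 + 0.0707·55 + 0.0470·11 + 0.1478·42 + 0.1418·96 + 0.0875·81 + 0.1066·7 = 82.7763
  x_2 = 0.0967·50 + 0.0893·42 + 1.1163·55 + 0.0441·11 + 0.0621·42 + 0.1294·96 + 0.1296·81 + 0.1128·7 = 96.7864
  x_3 = 0.0781·50 + 0.0562·42 + 0.0424·55 + 1.0780·11 + 0.0514·42 + 0.1047·96 + 0.0967·81 + 0.0834·7 = 41.0905
  x_4 = 0.0719·50 + 0.1166·42 + 0.0972·55 + 0.1241·11 + 1.1181·42 + 0.1598·96 + 0.1358·81 + 0.1015·7 = 89.2105
  x_5 = 0.1132·50 + 0.1208·42 + 0.0406·55 + 0.0751·11 + 0.0678·42 + 1.1311·96 + 0.0477·81 + 0.0469·7 = 129.4224
  x_6 = 0.0595·50 + 0.1089·42 + 0.1425·55 + 0.1371·11 + 0.0701·42 + 0.1325·96 + 1.1210·81 + 0.0704·7 = 123.8467
  x_7 = 0.0577·50 + 0.1335·42 + 0.1259·55 + 0.0806·11 + 0.1358·42 + 0.1260·96 + 0.1332·81 + 1.0716·7 = 52.3979
Δx_4 = L[4,7] · Δd_7 = 0.1015 · 1 = 0.1015

0.1015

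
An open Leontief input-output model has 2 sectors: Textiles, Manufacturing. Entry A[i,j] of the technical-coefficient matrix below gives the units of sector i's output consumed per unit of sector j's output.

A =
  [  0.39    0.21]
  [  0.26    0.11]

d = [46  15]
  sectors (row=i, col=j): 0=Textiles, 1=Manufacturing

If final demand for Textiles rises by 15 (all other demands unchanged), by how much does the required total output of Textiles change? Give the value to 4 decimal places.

27.3398

Form M = I − A:
  [  0.61   -0.21]
  [ -0.26    0.89]
Leontief inverse L = M⁻¹:
  [  1.8227    0.4301]
  [  0.5325    1.2492]
Total output x = L · d:
  x_0 = 1.8227·46 + 0.4301·15 = 90.2929
  x_1 = 0.5325·46 + 1.2492·15 = 43.2316
Δx_0 = L[0,0] · Δd_0 = 1.8227 · 15 = 27.3398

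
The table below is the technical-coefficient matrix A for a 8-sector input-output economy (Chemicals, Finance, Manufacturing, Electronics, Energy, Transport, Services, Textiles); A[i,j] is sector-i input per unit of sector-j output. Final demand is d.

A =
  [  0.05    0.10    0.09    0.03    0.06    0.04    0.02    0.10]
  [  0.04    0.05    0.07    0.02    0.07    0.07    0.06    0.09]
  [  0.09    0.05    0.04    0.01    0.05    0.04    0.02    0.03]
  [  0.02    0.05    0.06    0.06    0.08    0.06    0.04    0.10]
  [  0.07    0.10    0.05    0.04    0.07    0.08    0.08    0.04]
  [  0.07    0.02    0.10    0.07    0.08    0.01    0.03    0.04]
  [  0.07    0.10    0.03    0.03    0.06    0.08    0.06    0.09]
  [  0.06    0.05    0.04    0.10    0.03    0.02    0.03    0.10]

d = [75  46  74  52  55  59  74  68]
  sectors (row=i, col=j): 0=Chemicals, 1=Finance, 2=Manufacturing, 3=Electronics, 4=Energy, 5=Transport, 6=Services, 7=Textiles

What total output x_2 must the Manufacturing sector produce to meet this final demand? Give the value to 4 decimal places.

112.6687

Form M = I − A:
  [  0.95   -0.10   -0.09   -0.03   -0.06   -0.04   -0.02   -0.10]
  [ -0.04    0.95   -0.07   -0.02   -0.07   -0.07   -0.06   -0.09]
  [ -0.09   -0.05    0.96   -0.01   -0.05   -0.04   -0.02   -0.03]
  [ -0.02   -0.05   -0.06    0.94   -0.08   -0.06   -0.04   -0.10]
  [ -0.07   -0.10   -0.05   -0.04    0.93   -0.08   -0.08   -0.04]
  [ -0.07   -0.02   -0.10   -0.07   -0.08    0.99   -0.03   -0.04]
  [ -0.07   -0.10   -0.03   -0.03   -0.06   -0.08    0.94   -0.09]
  [ -0.06   -0.05   -0.04   -0.10   -0.03   -0.02   -0.03    0.90]
Leontief inverse L = M⁻¹:
  [  1.1032    0.1556    0.1423    0.0704    0.1127    0.0826    0.0569    0.1651]
  [  0.0930    1.1052    0.1203    0.0604    0.1215    0.1111    0.0964    0.1516]
  [  0.1264    0.0913    1.0787    0.0357    0.0874    0.0695    0.0450    0.0746]
  [  0.0712    0.1040    0.1098    1.1024    0.1321    0.1017    0.0771    0.1626]
  [  0.1282    0.1643    0.1101    0.0824    1.1316    0.1299    0.1231    0.1119]
  [  0.1160    0.0721    0.1443    0.1023    0.1268    1.0491    0.0618    0.0947]
  [  0.1263    0.1616    0.0889    0.0753    0.1187    0.1266    1.1013    0.1626]
  [  0.1033    0.0999    0.0862    0.1397    0.0773    0.0579    0.0619    1.1632]
Total output x = L · d:
  x_0 = 1.1032·75 + 0.1556·46 + 0.1423·74 + 0.0704·52 + 0.1127·55 + 0.0826·59 + 0.0569·74 + 0.1651·68 = 130.5921
  x_1 = 0.0930·75 + 1.1052·46 + 0.1203·74 + 0.0604·52 + 0.1215·55 + 0.1111·59 + 0.0964·74 + 0.1516·68 = 100.5339
  x_2 = 0.1264·75 + 0.0913·46 + 1.0787·74 + 0.0357·52 + 0.0874·55 + 0.0695·59 + 0.0450·74 + 0.0746·68 = 112.6687
  x_3 = 0.0712·75 + 0.1040·46 + 0.1098·74 + 1.1024·52 + 0.1321·55 + 0.1017·59 + 0.0771·74 + 0.1626·68 = 105.5969
  x_4 = 0.1282·75 + 0.1643·46 + 0.1101·74 + 0.0824·52 + 1.1316·55 + 0.1299·59 + 0.1231·74 + 0.1119·68 = 116.2286
  x_5 = 0.1160·75 + 0.0721·46 + 0.1443·74 + 0.1023·52 + 0.1268·55 + 1.0491·59 + 0.0618·74 + 0.0947·68 = 107.8994
  x_6 = 0.1263·75 + 0.1616·46 + 0.0889·74 + 0.0753·52 + 0.1187·55 + 0.1266·59 + 1.1013·74 + 0.1626·68 = 133.9443
  x_7 = 0.1033·75 + 0.0999·46 + 0.0862·74 + 0.1397·52 + 0.0773·55 + 0.0579·59 + 0.0619·74 + 1.1632·68 = 117.3243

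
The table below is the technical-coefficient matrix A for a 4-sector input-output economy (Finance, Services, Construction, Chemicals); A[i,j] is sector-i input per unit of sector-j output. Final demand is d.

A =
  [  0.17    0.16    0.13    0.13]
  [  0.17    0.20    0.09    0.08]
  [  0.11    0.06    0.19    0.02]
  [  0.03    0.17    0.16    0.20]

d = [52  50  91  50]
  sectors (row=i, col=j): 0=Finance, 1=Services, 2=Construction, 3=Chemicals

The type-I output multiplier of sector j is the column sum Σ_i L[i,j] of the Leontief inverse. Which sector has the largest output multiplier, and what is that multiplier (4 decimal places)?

Form M = I − A:
  [  0.83   -0.16   -0.13   -0.13]
  [ -0.17    0.80   -0.09   -0.08]
  [ -0.11   -0.06    0.81   -0.02]
  [ -0.03   -0.17   -0.16    0.80]
Leontief inverse L = M⁻¹:
  [  1.3241    0.3420    0.3013    0.2569]
  [  0.3206    1.3739    0.2427    0.1956]
  [  0.2075    0.1565    1.3014    0.0819]
  [  0.1593    0.3361    0.3232    1.3176]
Total output x = L · d:
  x_0 = 1.3241·52 + 0.3420·50 + 0.3013·91 + 0.2569·50 = 126.2105
  x_1 = 0.3206·52 + 1.3739·50 + 0.2427·91 + 0.1956·50 = 117.2355
  x_2 = 0.2075·52 + 0.1565·50 + 1.3014·91 + 0.0819·50 = 141.1417
  x_3 = 0.1593·52 + 0.3361·50 + 0.3232·91 + 1.3176·50 = 120.3738
Output multipliers (column sums of L):
  Finance: 2.0115
  Services: 2.2085
  Construction: 2.1686
  Chemicals: 1.8519

Services (2.2085)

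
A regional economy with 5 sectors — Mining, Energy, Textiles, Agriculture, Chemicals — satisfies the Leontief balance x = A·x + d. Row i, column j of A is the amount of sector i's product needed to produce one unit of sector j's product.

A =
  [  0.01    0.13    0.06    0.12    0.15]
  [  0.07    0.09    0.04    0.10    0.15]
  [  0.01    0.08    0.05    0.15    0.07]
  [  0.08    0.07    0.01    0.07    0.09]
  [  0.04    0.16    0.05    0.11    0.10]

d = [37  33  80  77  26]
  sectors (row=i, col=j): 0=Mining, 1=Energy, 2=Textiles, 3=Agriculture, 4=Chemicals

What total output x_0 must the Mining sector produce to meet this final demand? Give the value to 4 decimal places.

Form M = I − A:
  [  0.99   -0.13   -0.06   -0.12   -0.15]
  [ -0.07    0.91   -0.04   -0.10   -0.15]
  [ -0.01   -0.08    0.95   -0.15   -0.07]
  [ -0.08   -0.07   -0.01    0.93   -0.09]
  [ -0.04   -0.16   -0.05   -0.11    0.90]
Leontief inverse L = M⁻¹:
  [  1.0522    0.2157    0.0902    0.2017    0.2385]
  [  0.1080    1.1762    0.0707    0.1799    0.2375]
  [  0.0431    0.1400    1.0705    0.2092    0.1347]
  [  0.1070    0.1321    0.0323    1.1268    0.1550]
  [  0.0814    0.2426    0.0800    0.1903    1.1904]
Total output x = L · d:
  x_0 = 1.0522·37 + 0.2157·33 + 0.0902·80 + 0.2017·77 + 0.2385·26 = 75.0002
  x_1 = 0.1080·37 + 1.1762·33 + 0.0707·80 + 0.1799·77 + 0.2375·26 = 68.4969
  x_2 = 0.0431·37 + 0.1400·33 + 1.0705·80 + 0.2092·77 + 0.1347·26 = 111.4699
  x_3 = 0.1070·37 + 0.1321·33 + 0.0323·80 + 1.1268·77 + 0.1550·26 = 101.7005
  x_4 = 0.0814·37 + 0.2426·33 + 0.0800·80 + 0.1903·77 + 1.1904·26 = 63.0223

75.0002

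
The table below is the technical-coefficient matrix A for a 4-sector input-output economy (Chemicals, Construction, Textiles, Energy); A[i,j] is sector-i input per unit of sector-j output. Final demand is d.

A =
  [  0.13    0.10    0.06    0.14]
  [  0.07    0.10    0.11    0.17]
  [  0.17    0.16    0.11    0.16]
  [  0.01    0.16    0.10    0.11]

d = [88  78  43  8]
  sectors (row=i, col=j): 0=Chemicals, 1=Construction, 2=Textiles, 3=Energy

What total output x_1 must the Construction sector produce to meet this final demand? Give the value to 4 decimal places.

Form M = I − A:
  [  0.87   -0.10   -0.06   -0.14]
  [ -0.07    0.90   -0.11   -0.17]
  [ -0.17   -0.16    0.89   -0.16]
  [ -0.01   -0.16   -0.10    0.89]
Leontief inverse L = M⁻¹:
  [  1.1946    0.2010    0.1335    0.2503]
  [  0.1382    1.2116    0.1914    0.2876]
  [  0.2653    0.3019    1.2145    0.3177]
  [  0.0681    0.2540    0.1724    1.2138]
Total output x = L · d:
  x_0 = 1.1946·88 + 0.2010·78 + 0.1335·43 + 0.2503·8 = 128.5380
  x_1 = 0.1382·88 + 1.2116·78 + 0.1914·43 + 0.2876·8 = 117.1960
  x_2 = 0.2653·88 + 0.3019·78 + 1.2145·43 + 0.3177·8 = 101.6524
  x_3 = 0.0681·88 + 0.2540·78 + 0.1724·43 + 1.2138·8 = 42.9236

117.1960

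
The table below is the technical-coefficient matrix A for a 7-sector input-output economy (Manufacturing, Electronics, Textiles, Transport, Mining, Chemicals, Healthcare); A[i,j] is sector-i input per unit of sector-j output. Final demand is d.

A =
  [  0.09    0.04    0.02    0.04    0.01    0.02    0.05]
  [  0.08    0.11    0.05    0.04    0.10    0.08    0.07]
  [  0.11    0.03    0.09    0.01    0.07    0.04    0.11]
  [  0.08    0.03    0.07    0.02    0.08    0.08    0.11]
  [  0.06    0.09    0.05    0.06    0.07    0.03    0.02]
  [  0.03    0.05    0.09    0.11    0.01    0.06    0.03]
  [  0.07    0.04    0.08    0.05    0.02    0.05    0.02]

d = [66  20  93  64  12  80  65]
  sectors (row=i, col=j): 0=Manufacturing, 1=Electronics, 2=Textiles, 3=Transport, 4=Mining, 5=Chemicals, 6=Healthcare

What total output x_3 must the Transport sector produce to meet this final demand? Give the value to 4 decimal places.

Form M = I − A:
  [  0.91   -0.04   -0.02   -0.04   -0.01   -0.02   -0.05]
  [ -0.08    0.89   -0.05   -0.04   -0.10   -0.08   -0.07]
  [ -0.11   -0.03    0.91   -0.01   -0.07   -0.04   -0.11]
  [ -0.08   -0.03   -0.07    0.98   -0.08   -0.08   -0.11]
  [ -0.06   -0.09   -0.05   -0.06    0.93   -0.03   -0.02]
  [ -0.03   -0.05   -0.09   -0.11   -0.01    0.94   -0.03]
  [ -0.07   -0.04   -0.08   -0.05   -0.02   -0.05    0.98]
Leontief inverse L = M⁻¹:
  [  1.1241    0.0627    0.0450    0.0592    0.0294    0.0412    0.0754]
  [  0.1450    1.1635    0.1043    0.0834    0.1456    0.1246    0.1184]
  [  0.1678    0.0685    1.1357    0.0433    0.1024    0.0727    0.1501]
  [  0.1364    0.0705    0.1191    1.0576    0.1135    0.1156    0.1499]
  [  0.1094    0.1290    0.0885    0.0885    1.1065    0.0631    0.0592]
  [  0.0804    0.0822    0.1343    0.1375    0.0450    1.0954    0.0749]
  [  0.1132    0.0680    0.1149    0.0740    0.0471    0.0770    1.0556]
Total output x = L · d:
  x_0 = 1.1241·66 + 0.0627·20 + 0.0450·93 + 0.0592·64 + 0.0294·12 + 0.0412·80 + 0.0754·65 = 91.9657
  x_1 = 0.1450·66 + 1.1635·20 + 0.1043·93 + 0.0834·64 + 0.1456·12 + 0.1246·80 + 0.1184·65 = 67.2815
  x_2 = 0.1678·66 + 0.0685·20 + 1.1357·93 + 0.0433·64 + 0.1024·12 + 0.0727·80 + 0.1501·65 = 137.6338
  x_3 = 0.1364·66 + 0.0705·20 + 0.1191·93 + 1.0576·64 + 0.1135·12 + 0.1156·80 + 0.1499·65 = 109.5273
  x_4 = 0.1094·66 + 0.1290·20 + 0.0885·93 + 0.0885·64 + 1.1065·12 + 0.0631·80 + 0.0592·65 = 45.8676
  x_5 = 0.0804·66 + 0.0822·20 + 0.1343·93 + 0.1375·64 + 0.0450·12 + 1.0954·80 + 0.0749·65 = 121.2813
  x_6 = 0.1132·66 + 0.0680·20 + 0.1149·93 + 0.0740·64 + 0.0471·12 + 0.0770·80 + 1.0556·65 = 99.5891

109.5273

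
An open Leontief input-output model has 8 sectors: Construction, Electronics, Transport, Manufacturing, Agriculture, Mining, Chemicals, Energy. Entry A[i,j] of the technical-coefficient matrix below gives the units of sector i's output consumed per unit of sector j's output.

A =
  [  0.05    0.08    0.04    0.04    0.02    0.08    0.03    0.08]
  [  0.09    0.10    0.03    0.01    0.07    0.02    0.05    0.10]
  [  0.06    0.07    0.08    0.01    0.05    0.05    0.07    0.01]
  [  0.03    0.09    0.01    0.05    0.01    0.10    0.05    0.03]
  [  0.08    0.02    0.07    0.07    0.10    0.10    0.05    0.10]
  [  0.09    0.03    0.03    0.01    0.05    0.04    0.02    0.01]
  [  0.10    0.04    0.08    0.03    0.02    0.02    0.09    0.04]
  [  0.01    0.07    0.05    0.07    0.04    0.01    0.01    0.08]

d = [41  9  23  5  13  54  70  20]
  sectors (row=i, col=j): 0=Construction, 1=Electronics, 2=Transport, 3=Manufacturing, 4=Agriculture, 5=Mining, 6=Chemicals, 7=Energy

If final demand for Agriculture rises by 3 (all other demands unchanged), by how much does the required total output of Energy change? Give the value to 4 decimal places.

0.2020

Form M = I − A:
  [  0.95   -0.08   -0.04   -0.04   -0.02   -0.08   -0.03   -0.08]
  [ -0.09    0.90   -0.03   -0.01   -0.07   -0.02   -0.05   -0.10]
  [ -0.06   -0.07    0.92   -0.01   -0.05   -0.05   -0.07   -0.01]
  [ -0.03   -0.09   -0.01    0.95   -0.01   -0.10   -0.05   -0.03]
  [ -0.08   -0.02   -0.07   -0.07    0.90   -0.10   -0.05   -0.10]
  [ -0.09   -0.03   -0.03   -0.01   -0.05    0.96   -0.02   -0.01]
  [ -0.10   -0.04   -0.08   -0.03   -0.02   -0.02    0.91   -0.04]
  [ -0.01   -0.07   -0.05   -0.07   -0.04   -0.01   -0.01    0.92]
Leontief inverse L = M⁻¹:
  [  1.0935    0.1261    0.0716    0.0639    0.0517    0.1120    0.0586    0.1210]
  [  0.1403    1.1535    0.0702    0.0416    0.1093    0.0585    0.0847    0.1559]
  [  0.1086    0.1128    1.1165    0.0314    0.0827    0.0841    0.1043    0.0493]
  [  0.0723    0.1296    0.0362    1.0687    0.0373    0.1281    0.0766    0.0644]
  [  0.1408    0.0794    0.1186    0.1085    1.1457    0.1538    0.0921    0.1559]
  [  0.1219    0.0598    0.0536    0.0271    0.0726    1.0675    0.0408    0.0398]
  [  0.1459    0.0866    0.1175    0.0539    0.0487    0.0550    1.1252    0.0800]
  [  0.0430    0.1102    0.0766    0.0925    0.0673    0.0389    0.0353    1.1158]
Total output x = L · d:
  x_0 = 1.0935·41 + 0.1261·9 + 0.0716·23 + 0.0639·5 + 0.0517·13 + 0.1120·54 + 0.0586·70 + 0.1210·20 = 61.1806
  x_1 = 0.1403·41 + 1.1535·9 + 0.0702·23 + 0.0416·5 + 0.1093·13 + 0.0585·54 + 0.0847·70 + 0.1559·20 = 31.5828
  x_2 = 0.1086·41 + 0.1128·9 + 1.1165·23 + 0.0314·5 + 0.0827·13 + 0.0841·54 + 0.1043·70 + 0.0493·20 = 45.2123
  x_3 = 0.0723·41 + 0.1296·9 + 0.0362·23 + 1.0687·5 + 0.0373·13 + 0.1281·54 + 0.0766·70 + 0.0644·20 = 24.3550
  x_4 = 0.1408·41 + 0.0794·9 + 0.1186·23 + 0.1085·5 + 1.1457·13 + 0.1538·54 + 0.0921·70 + 0.1559·20 = 42.5216
  x_5 = 0.1219·41 + 0.0598·9 + 0.0536·23 + 0.0271·5 + 0.0726·13 + 1.0675·54 + 0.0408·70 + 0.0398·20 = 69.1471
  x_6 = 0.1459·41 + 0.0866·9 + 0.1175·23 + 0.0539·5 + 0.0487·13 + 0.0550·54 + 1.1252·70 + 0.0800·20 = 93.7053
  x_7 = 0.0430·41 + 0.1102·9 + 0.0766·23 + 0.0925·5 + 0.0673·13 + 0.0389·54 + 0.0353·70 + 1.1158·20 = 32.7364
Δx_7 = L[7,4] · Δd_4 = 0.0673 · 3 = 0.2020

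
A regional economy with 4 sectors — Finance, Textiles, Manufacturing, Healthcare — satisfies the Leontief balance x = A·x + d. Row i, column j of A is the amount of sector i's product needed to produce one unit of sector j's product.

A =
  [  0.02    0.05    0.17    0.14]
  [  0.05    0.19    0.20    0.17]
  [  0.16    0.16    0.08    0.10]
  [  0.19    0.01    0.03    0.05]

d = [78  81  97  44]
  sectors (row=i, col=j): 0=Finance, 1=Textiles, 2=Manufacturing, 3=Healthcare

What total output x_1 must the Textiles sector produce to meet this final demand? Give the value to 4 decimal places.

Form M = I − A:
  [  0.98   -0.05   -0.17   -0.14]
  [ -0.05    0.81   -0.20   -0.17]
  [ -0.16   -0.16    0.92   -0.10]
  [ -0.19   -0.01   -0.03    0.95]
Leontief inverse L = M⁻¹:
  [  1.1055    0.1176    0.2367    0.2089]
  [  0.1780    1.3140    0.3282    0.2959]
  [  0.2483    0.2539    1.1948    0.2078]
  [  0.2308    0.0454    0.0885    1.1041]
Total output x = L · d:
  x_0 = 1.1055·78 + 0.1176·81 + 0.2367·97 + 0.2089·44 = 127.9008
  x_1 = 0.1780·78 + 1.3140·81 + 0.3282·97 + 0.2959·44 = 165.1773
  x_2 = 0.2483·78 + 0.2539·81 + 1.1948·97 + 0.2078·44 = 164.9749
  x_3 = 0.2308·78 + 0.0454·81 + 0.0885·97 + 1.1041·44 = 78.8444

165.1773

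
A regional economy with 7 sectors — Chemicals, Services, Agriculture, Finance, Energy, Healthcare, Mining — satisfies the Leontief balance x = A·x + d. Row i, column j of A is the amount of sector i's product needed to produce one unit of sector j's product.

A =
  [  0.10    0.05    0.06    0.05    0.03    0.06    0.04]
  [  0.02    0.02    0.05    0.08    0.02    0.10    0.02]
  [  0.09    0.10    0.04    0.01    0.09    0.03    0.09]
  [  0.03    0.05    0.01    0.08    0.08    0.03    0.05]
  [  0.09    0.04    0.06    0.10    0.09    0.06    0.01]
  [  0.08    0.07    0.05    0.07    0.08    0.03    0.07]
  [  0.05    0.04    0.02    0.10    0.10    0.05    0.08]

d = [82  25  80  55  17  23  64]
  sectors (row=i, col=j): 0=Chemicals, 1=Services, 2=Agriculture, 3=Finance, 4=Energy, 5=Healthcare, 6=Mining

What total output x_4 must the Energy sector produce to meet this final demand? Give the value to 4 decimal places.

Form M = I − A:
  [  0.90   -0.05   -0.06   -0.05   -0.03   -0.06   -0.04]
  [ -0.02    0.98   -0.05   -0.08   -0.02   -0.10   -0.02]
  [ -0.09   -0.10    0.96   -0.01   -0.09   -0.03   -0.09]
  [ -0.03   -0.05   -0.01    0.92   -0.08   -0.03   -0.05]
  [ -0.09   -0.04   -0.06   -0.10    0.91   -0.06   -0.01]
  [ -0.08   -0.07   -0.05   -0.07   -0.08    0.97   -0.07]
  [ -0.05   -0.04   -0.02   -0.10   -0.10   -0.05    0.92]
Leontief inverse L = M⁻¹:
  [  1.1445    0.0848    0.0879    0.0935    0.0728    0.0934    0.0732]
  [  0.0537    1.0494    0.0703    0.1159    0.0581    0.1233    0.0483]
  [  0.1399    0.1360    1.0733    0.0654    0.1396    0.0730    0.1247]
  [  0.0635    0.0758    0.0316    1.1228    0.1189    0.0586    0.0743]
  [  0.1413    0.0797    0.0919    0.1520    1.1413    0.0974    0.0449]
  [  0.1287    0.1073    0.0810    0.1243    0.1312    1.0698    0.1054]
  [  0.0968    0.0759    0.0490    0.1569    0.1536    0.0871    1.1144]
Total output x = L · d:
  x_0 = 1.1445·82 + 0.0848·25 + 0.0879·80 + 0.0935·55 + 0.0728·17 + 0.0934·23 + 0.0732·64 = 116.2118
  x_1 = 0.0537·82 + 1.0494·25 + 0.0703·80 + 0.1159·55 + 0.0581·17 + 0.1233·23 + 0.0483·64 = 49.5512
  x_2 = 0.1399·82 + 0.1360·25 + 1.0733·80 + 0.0654·55 + 0.1396·17 + 0.0730·23 + 0.1247·64 = 116.3600
  x_3 = 0.0635·82 + 0.0758·25 + 0.0316·80 + 1.1228·55 + 0.1189·17 + 0.0586·23 + 0.0743·64 = 79.5138
  x_4 = 0.1413·82 + 0.0797·25 + 0.0919·80 + 0.1520·55 + 1.1413·17 + 0.0974·23 + 0.0449·64 = 53.8086
  x_5 = 0.1287·82 + 0.1073·25 + 0.0810·80 + 0.1243·55 + 0.1312·17 + 1.0698·23 + 0.1054·64 = 60.1412
  x_6 = 0.0968·82 + 0.0759·25 + 0.0490·80 + 0.1569·55 + 0.1536·17 + 0.0871·23 + 1.1144·64 = 98.3251

53.8086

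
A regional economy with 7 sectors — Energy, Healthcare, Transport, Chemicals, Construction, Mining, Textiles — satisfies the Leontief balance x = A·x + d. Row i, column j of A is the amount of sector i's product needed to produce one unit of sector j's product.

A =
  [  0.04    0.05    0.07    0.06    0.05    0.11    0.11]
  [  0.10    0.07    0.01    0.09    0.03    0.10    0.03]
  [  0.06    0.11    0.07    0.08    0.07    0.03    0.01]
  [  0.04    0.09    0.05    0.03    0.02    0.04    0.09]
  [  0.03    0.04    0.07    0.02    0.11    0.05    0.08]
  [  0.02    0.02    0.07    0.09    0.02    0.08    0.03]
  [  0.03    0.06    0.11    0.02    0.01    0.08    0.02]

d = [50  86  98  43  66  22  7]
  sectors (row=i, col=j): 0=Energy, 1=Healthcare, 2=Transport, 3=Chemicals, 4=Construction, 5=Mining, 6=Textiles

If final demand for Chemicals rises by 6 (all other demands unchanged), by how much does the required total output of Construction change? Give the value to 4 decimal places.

0.3308

Form M = I − A:
  [  0.96   -0.05   -0.07   -0.06   -0.05   -0.11   -0.11]
  [ -0.10    0.93   -0.01   -0.09   -0.03   -0.10   -0.03]
  [ -0.06   -0.11    0.93   -0.08   -0.07   -0.03   -0.01]
  [ -0.04   -0.09   -0.05    0.97   -0.02   -0.04   -0.09]
  [ -0.03   -0.04   -0.07   -0.02    0.89   -0.05   -0.08]
  [ -0.02   -0.02   -0.07   -0.09   -0.02    0.92   -0.03]
  [ -0.03   -0.06   -0.11   -0.02   -0.01   -0.08    0.98]
Leontief inverse L = M⁻¹:
  [  1.0747    0.0991    0.1235    0.1059    0.0812    0.1650    0.1463]
  [  0.1318    1.1118    0.0532    0.1325    0.0563    0.1533    0.0708]
  [  0.0974    0.1578    1.1105    0.1229    0.1033    0.0803    0.0493]
  [  0.0699    0.1283    0.0872    1.0654    0.0422    0.0839    0.1165]
  [  0.0590    0.0804    0.1146    0.0551    1.1432    0.0938    0.1115]
  [  0.0436    0.0558    0.1040    0.1218    0.0409    1.1140    0.0563]
  [  0.0575    0.0968    0.1431    0.0574    0.0334    0.1171    1.0429]
Total output x = L · d:
  x_0 = 1.0747·50 + 0.0991·86 + 0.1235·98 + 0.1059·43 + 0.0812·66 + 0.1650·22 + 0.1463·7 = 88.9208
  x_1 = 0.1318·50 + 1.1118·86 + 0.0532·98 + 0.1325·43 + 0.0563·66 + 0.1533·22 + 0.0708·7 = 120.6938
  x_2 = 0.0974·50 + 0.1578·86 + 1.1105·98 + 0.1229·43 + 0.1033·66 + 0.0803·22 + 0.0493·7 = 141.4842
  x_3 = 0.0699·50 + 0.1283·86 + 0.0872·98 + 1.0654·43 + 0.0422·66 + 0.0839·22 + 0.1165·7 = 74.3392
  x_4 = 0.0590·50 + 0.0804·86 + 0.1146·98 + 0.0551·43 + 1.1432·66 + 0.0938·22 + 0.1115·7 = 101.7627
  x_5 = 0.0436·50 + 0.0558·86 + 0.1040·98 + 0.1218·43 + 0.0409·66 + 1.1140·22 + 0.0563·7 = 50.0165
  x_6 = 0.0575·50 + 0.0968·86 + 0.1431·98 + 0.0574·43 + 0.0334·66 + 0.1171·22 + 1.0429·7 = 39.7737
Δx_4 = L[4,3] · Δd_3 = 0.0551 · 6 = 0.3308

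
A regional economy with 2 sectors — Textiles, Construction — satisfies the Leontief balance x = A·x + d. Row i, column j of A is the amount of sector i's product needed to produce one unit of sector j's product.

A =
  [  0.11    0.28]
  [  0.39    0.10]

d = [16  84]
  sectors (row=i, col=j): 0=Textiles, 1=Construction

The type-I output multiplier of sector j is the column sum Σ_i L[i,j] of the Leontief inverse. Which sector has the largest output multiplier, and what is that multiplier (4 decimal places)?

Textiles (1.8647)

Form M = I − A:
  [  0.89   -0.28]
  [ -0.39    0.90]
Leontief inverse L = M⁻¹:
  [  1.3010    0.4047]
  [  0.5637    1.2865]
Total output x = L · d:
  x_0 = 1.3010·16 + 0.4047·84 = 54.8135
  x_1 = 0.5637·16 + 1.2865·84 = 117.0859
Output multipliers (column sums of L):
  Textiles: 1.8647
  Construction: 1.6912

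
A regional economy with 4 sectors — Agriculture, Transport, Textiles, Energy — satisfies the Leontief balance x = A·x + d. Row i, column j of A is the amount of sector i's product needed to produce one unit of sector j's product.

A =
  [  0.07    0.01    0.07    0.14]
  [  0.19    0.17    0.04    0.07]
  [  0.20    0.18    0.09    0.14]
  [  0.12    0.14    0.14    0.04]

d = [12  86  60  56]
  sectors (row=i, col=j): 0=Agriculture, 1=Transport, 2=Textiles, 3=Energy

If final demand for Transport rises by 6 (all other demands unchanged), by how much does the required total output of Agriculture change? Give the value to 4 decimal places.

0.4297

Form M = I − A:
  [  0.93   -0.01   -0.07   -0.14]
  [ -0.19    0.83   -0.04   -0.07]
  [ -0.20   -0.18    0.91   -0.14]
  [ -0.12   -0.14   -0.14    0.96]
Leontief inverse L = M⁻¹:
  [  1.1401    0.0716    0.1199    0.1890]
  [  0.2976    1.2556    0.1011    0.1497]
  [  0.3458    0.3004    1.1762    0.2439]
  [  0.2363    0.2359    0.2013    1.1227]
Total output x = L · d:
  x_0 = 1.1401·12 + 0.0716·86 + 0.1199·60 + 0.1890·56 = 37.6174
  x_1 = 0.2976·12 + 1.2556·86 + 0.1011·60 + 0.1497·56 = 126.0005
  x_2 = 0.3458·12 + 0.3004·86 + 1.1762·60 + 0.2439·56 = 114.2120
  x_3 = 0.2363·12 + 0.2359·86 + 0.2013·60 + 1.1227·56 = 98.0665
Δx_0 = L[0,1] · Δd_1 = 0.0716 · 6 = 0.4297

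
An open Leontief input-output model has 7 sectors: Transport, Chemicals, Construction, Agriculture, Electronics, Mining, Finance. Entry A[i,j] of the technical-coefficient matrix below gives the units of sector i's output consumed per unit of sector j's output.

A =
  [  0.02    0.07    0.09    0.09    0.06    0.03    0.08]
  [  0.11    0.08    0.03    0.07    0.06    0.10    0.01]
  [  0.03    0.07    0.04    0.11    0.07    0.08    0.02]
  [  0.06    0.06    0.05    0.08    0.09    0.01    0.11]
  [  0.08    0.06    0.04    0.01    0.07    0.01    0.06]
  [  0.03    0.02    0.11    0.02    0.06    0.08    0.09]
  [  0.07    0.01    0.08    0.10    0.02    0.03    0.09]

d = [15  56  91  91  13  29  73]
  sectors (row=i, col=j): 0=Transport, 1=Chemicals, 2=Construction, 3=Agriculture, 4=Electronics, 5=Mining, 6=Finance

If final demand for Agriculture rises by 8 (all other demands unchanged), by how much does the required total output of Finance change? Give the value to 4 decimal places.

Form M = I − A:
  [  0.98   -0.07   -0.09   -0.09   -0.06   -0.03   -0.08]
  [ -0.11    0.92   -0.03   -0.07   -0.06   -0.10   -0.01]
  [ -0.03   -0.07    0.96   -0.11   -0.07   -0.08   -0.02]
  [ -0.06   -0.06   -0.05    0.92   -0.09   -0.01   -0.11]
  [ -0.08   -0.06   -0.04   -0.01    0.93   -0.01   -0.06]
  [ -0.03   -0.02   -0.11   -0.02   -0.06    0.92   -0.09]
  [ -0.07   -0.01   -0.08   -0.10   -0.02   -0.03    0.91]
Leontief inverse L = M⁻¹:
  [  1.0657    0.1105    0.1336    0.1452    0.1070    0.0653    0.1289]
  [  0.1539    1.1237    0.0817    0.1214    0.1106    0.1389    0.0634]
  [  0.0730    0.1091    1.0838    0.1563    0.1173    0.1137    0.0693]
  [  0.1081    0.1014    0.0967    1.1370    0.1370    0.0421    0.1634]
  [  0.1135    0.0913    0.0741    0.0500    1.1032    0.0357    0.0949]
  [  0.0670    0.0537    0.1548    0.0692    0.1009    1.1147    0.1351]
  [  0.1067    0.0454    0.1238    0.1546    0.0624    0.0587    1.1401]
Total output x = L · d:
  x_0 = 1.0657·15 + 0.1105·56 + 0.1336·91 + 0.1452·91 + 0.1070·13 + 0.0653·29 + 0.1289·73 = 60.2476
  x_1 = 0.1539·15 + 1.1237·56 + 0.0817·91 + 0.1214·91 + 0.1106·13 + 0.1389·29 + 0.0634·73 = 93.8099
  x_2 = 0.0730·15 + 0.1091·56 + 1.0838·91 + 0.1563·91 + 0.1173·13 + 0.1137·29 + 0.0693·73 = 129.9293
  x_3 = 0.1081·15 + 0.1014·56 + 0.0967·91 + 1.1370·91 + 0.1370·13 + 0.0421·29 + 0.1634·73 = 134.4883
  x_4 = 0.1135·15 + 0.0913·56 + 0.0741·91 + 0.0500·91 + 1.1032·13 + 0.0357·29 + 0.0949·73 = 40.4109
  x_5 = 0.0670·15 + 0.0537·56 + 0.1548·91 + 0.0692·91 + 0.1009·13 + 1.1147·29 + 0.1351·73 = 67.8907
  x_6 = 0.1067·15 + 0.0454·56 + 0.1238·91 + 0.1546·91 + 0.0624·13 + 0.0587·29 + 1.1401·73 = 115.2127
Δx_6 = L[6,3] · Δd_3 = 0.1546 · 8 = 1.2365

1.2365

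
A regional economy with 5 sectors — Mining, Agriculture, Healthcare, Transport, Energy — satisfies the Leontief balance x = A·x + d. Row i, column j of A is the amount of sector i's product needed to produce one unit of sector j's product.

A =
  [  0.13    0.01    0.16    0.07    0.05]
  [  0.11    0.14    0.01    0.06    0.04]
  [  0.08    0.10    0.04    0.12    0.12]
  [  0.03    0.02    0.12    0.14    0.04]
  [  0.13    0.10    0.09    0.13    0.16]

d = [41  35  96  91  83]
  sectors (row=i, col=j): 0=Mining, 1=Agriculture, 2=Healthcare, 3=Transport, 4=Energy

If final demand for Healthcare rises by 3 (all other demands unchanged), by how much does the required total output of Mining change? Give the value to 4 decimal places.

0.6907

Form M = I − A:
  [  0.87   -0.01   -0.16   -0.07   -0.05]
  [ -0.11    0.86   -0.01   -0.06   -0.04]
  [ -0.08   -0.10    0.96   -0.12   -0.12]
  [ -0.03   -0.02   -0.12    0.86   -0.04]
  [ -0.13   -0.10   -0.09   -0.13    0.84]
Leontief inverse L = M⁻¹:
  [  1.2002    0.0575    0.2302    0.1511    0.1143]
  [  0.1718    1.1843    0.0633    0.1177    0.0813]
  [  0.1571    0.1576    1.1128    0.2071    0.1857]
  [  0.0787    0.0597    0.1736    1.2112    0.0900]
  [  0.2352    0.1760    0.1893    0.2470    1.2517]
Total output x = L · d:
  x_0 = 1.2002·41 + 0.0575·35 + 0.2302·96 + 0.1511·91 + 0.1143·83 = 96.5546
  x_1 = 0.1718·41 + 1.1843·35 + 0.0633·96 + 0.1177·91 + 0.0813·83 = 72.0296
  x_2 = 0.1571·41 + 0.1576·35 + 1.1128·96 + 0.2071·91 + 0.1857·83 = 153.0508
  x_3 = 0.0787·41 + 0.0597·35 + 0.1736·96 + 1.2112·91 + 0.0900·83 = 139.6709
  x_4 = 0.2352·41 + 0.1760·35 + 0.1893·96 + 0.2470·91 + 1.2517·83 = 160.3415
Δx_0 = L[0,2] · Δd_2 = 0.2302 · 3 = 0.6907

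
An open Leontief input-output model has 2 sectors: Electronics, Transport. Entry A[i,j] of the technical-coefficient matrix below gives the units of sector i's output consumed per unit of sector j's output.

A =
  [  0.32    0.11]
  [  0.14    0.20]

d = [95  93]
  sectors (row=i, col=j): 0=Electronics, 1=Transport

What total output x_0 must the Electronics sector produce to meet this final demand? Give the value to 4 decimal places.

Form M = I − A:
  [  0.68   -0.11]
  [ -0.14    0.80]
Leontief inverse L = M⁻¹:
  [  1.5134    0.2081]
  [  0.2649    1.2864]
Total output x = L · d:
  x_0 = 1.5134·95 + 0.2081·93 = 163.1290
  x_1 = 0.2649·95 + 1.2864·93 = 144.7976

163.1290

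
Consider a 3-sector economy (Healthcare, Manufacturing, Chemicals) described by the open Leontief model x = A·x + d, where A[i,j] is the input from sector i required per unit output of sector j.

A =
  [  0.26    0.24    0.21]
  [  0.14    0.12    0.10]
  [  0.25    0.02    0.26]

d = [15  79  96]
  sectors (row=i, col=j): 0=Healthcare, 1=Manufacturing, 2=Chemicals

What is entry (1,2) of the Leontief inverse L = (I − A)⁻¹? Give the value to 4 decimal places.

Form M = I − A:
  [  0.74   -0.24   -0.21]
  [ -0.14    0.88   -0.10]
  [ -0.25   -0.02    0.74]
Leontief inverse L = M⁻¹:
  [  1.6119    0.4514    0.5184]
  [  0.3193    1.2293    0.2567]
  [  0.5532    0.1857    1.5334]
Total output x = L · d:
  x_0 = 1.6119·15 + 0.4514·79 + 0.5184·96 = 109.6073
  x_1 = 0.3193·15 + 1.2293·79 + 0.2567·96 = 126.5488
  x_2 = 0.5532·15 + 0.1857·79 + 1.5334·96 = 170.1795

L[1,2] = 0.2567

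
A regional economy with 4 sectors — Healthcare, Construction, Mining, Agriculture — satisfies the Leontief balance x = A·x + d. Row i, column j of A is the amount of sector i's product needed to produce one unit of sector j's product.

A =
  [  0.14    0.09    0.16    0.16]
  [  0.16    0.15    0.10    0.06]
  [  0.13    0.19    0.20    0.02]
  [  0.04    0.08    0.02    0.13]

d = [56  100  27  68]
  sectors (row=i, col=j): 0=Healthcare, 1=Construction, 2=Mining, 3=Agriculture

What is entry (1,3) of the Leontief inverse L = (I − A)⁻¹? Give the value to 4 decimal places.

L[1,3] = 0.1430

Form M = I − A:
  [  0.86   -0.09   -0.16   -0.16]
  [ -0.16    0.85   -0.10   -0.06]
  [ -0.13   -0.19    0.80   -0.02]
  [ -0.04   -0.08   -0.02    0.87]
Leontief inverse L = M⁻¹:
  [  1.2589    0.2210    0.2857    0.2533]
  [  0.2753    1.2676    0.2171    0.1430]
  [  0.2722    0.3403    1.3496    0.1046]
  [  0.0895    0.1345    0.0641    1.1766]
Total output x = L · d:
  x_0 = 1.2589·56 + 0.2210·100 + 0.2857·27 + 0.2533·68 = 117.5394
  x_1 = 0.2753·56 + 1.2676·100 + 0.2171·27 + 0.1430·68 = 157.7661
  x_2 = 0.2722·56 + 0.3403·100 + 1.3496·27 + 0.1046·68 = 92.8247
  x_3 = 0.0895·56 + 0.1345·100 + 0.0641·27 + 1.1766·68 = 100.2062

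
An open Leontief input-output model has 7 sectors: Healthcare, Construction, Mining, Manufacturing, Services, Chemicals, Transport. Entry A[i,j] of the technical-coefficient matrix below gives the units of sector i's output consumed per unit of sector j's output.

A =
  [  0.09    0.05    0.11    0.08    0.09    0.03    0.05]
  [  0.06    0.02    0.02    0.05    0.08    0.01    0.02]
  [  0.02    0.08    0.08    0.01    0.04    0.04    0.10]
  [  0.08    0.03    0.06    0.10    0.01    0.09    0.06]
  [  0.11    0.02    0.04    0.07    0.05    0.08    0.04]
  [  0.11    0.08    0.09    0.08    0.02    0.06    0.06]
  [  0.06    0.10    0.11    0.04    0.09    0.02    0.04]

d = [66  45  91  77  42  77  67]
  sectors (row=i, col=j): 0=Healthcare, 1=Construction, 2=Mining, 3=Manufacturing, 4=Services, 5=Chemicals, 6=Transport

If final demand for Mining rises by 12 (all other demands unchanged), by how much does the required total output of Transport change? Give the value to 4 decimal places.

Form M = I − A:
  [  0.91   -0.05   -0.11   -0.08   -0.09   -0.03   -0.05]
  [ -0.06    0.98   -0.02   -0.05   -0.08   -0.01   -0.02]
  [ -0.02   -0.08    0.92   -0.01   -0.04   -0.04   -0.10]
  [ -0.08   -0.03   -0.06    0.90   -0.01   -0.09   -0.06]
  [ -0.11   -0.02   -0.04   -0.07    0.95   -0.08   -0.04]
  [ -0.11   -0.08   -0.09   -0.08   -0.02    0.94   -0.06]
  [ -0.06   -0.10   -0.11   -0.04   -0.09   -0.02    0.96]
Leontief inverse L = M⁻¹:
  [  1.1522    0.0956    0.1731    0.1310    0.1367    0.0714    0.0984]
  [  0.0965    1.0414    0.0525    0.0801    0.1047    0.0339    0.0437]
  [  0.0621    0.1167    1.1252    0.0422    0.0775    0.0646    0.1328]
  [  0.1364    0.0737    0.1196    1.1483    0.0486    0.1265    0.1028]
  [  0.1673    0.0599    0.0972    0.1178    1.0889    0.1158    0.0801]
  [  0.1714    0.1274    0.1551    0.1317    0.0682    1.0980    0.1074]
  [  0.1141    0.1392    0.1625    0.0830    0.1339    0.0544    1.0816]
Total output x = L · d:
  x_0 = 1.1522·66 + 0.0956·45 + 0.1731·91 + 0.1310·77 + 0.1367·42 + 0.0714·77 + 0.0984·67 = 124.0124
  x_1 = 0.0965·66 + 1.0414·45 + 0.0525·91 + 0.0801·77 + 0.1047·42 + 0.0339·77 + 0.0437·67 = 74.1176
  x_2 = 0.0621·66 + 0.1167·45 + 1.1252·91 + 0.0422·77 + 0.0775·42 + 0.0646·77 + 0.1328·67 = 132.1100
  x_3 = 0.1364·66 + 0.0737·45 + 0.1196·91 + 1.1483·77 + 0.0486·42 + 0.1265·77 + 0.1028·67 = 130.2830
  x_4 = 0.1673·66 + 0.0599·45 + 0.0972·91 + 0.1178·77 + 1.0889·42 + 0.1158·77 + 0.0801·67 = 91.6744
  x_5 = 0.1714·66 + 0.1274·45 + 0.1551·91 + 0.1317·77 + 0.0682·42 + 1.0980·77 + 0.1074·67 = 135.9065
  x_6 = 0.1141·66 + 0.1392·45 + 0.1625·91 + 0.0830·77 + 0.1339·42 + 0.0544·77 + 1.0816·67 = 117.2549
Δx_6 = L[6,2] · Δd_2 = 0.1625 · 12 = 1.9506

1.9506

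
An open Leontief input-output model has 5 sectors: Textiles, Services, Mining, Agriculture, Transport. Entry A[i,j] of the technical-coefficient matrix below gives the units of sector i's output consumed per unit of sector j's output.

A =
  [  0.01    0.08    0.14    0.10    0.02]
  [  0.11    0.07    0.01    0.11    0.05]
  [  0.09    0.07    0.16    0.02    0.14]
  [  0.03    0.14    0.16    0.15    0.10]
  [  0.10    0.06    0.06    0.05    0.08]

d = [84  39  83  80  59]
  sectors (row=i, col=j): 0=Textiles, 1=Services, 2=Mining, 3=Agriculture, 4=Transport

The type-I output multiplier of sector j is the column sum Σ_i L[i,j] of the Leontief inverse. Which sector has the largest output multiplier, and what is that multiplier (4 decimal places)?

Form M = I − A:
  [  0.99   -0.08   -0.14   -0.10   -0.02]
  [ -0.11    0.93   -0.01   -0.11   -0.05]
  [ -0.09   -0.07    0.84   -0.02   -0.14]
  [ -0.03   -0.14   -0.16    0.85   -0.10]
  [ -0.10   -0.06   -0.06   -0.05    0.92]
Leontief inverse L = M⁻¹:
  [  1.0569    0.1348    0.2123    0.1514    0.0791]
  [  0.1468    1.1254    0.0771    0.1703    0.0946]
  [  0.1514    0.1318    1.2467    0.0765    0.2085]
  [  0.1065    0.2278    0.2695    1.2360    0.1900]
  [  0.1401    0.1090    0.1240    0.0997    1.1256]
Total output x = L · d:
  x_0 = 1.0569·84 + 0.1348·39 + 0.2123·83 + 0.1514·80 + 0.0791·59 = 128.4375
  x_1 = 0.1468·84 + 1.1254·39 + 0.0771·83 + 0.1703·80 + 0.0946·59 = 81.8194
  x_2 = 0.1514·84 + 0.1318·39 + 1.2467·83 + 0.0765·80 + 0.2085·59 = 139.7519
  x_3 = 0.1065·84 + 0.2278·39 + 0.2695·83 + 1.2360·80 + 0.1900·59 = 150.2812
  x_4 = 0.1401·84 + 0.1090·39 + 0.1240·83 + 0.0997·80 + 1.1256·59 = 100.7088
Output multipliers (column sums of L):
  Textiles: 1.6016
  Services: 1.7288
  Mining: 1.9295
  Agriculture: 1.7339
  Transport: 1.6978

Mining (1.9295)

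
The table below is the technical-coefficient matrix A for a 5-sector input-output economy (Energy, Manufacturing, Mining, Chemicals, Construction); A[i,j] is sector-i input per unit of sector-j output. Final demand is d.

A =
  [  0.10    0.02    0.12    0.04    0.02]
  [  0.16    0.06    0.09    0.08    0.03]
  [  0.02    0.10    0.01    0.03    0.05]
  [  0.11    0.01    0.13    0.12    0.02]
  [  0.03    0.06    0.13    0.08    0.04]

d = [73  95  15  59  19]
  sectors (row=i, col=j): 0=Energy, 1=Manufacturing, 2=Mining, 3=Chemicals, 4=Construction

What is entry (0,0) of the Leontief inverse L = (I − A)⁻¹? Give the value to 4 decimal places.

Form M = I − A:
  [  0.90   -0.02   -0.12   -0.04   -0.02]
  [ -0.16    0.94   -0.09   -0.08   -0.03]
  [ -0.02   -0.10    0.99   -0.03   -0.05]
  [ -0.11   -0.01   -0.13    0.88   -0.02]
  [ -0.03   -0.06   -0.13   -0.08    0.96]
Leontief inverse L = M⁻¹:
  [  1.1312    0.0433    0.1539    0.0637    0.0343]
  [  0.2128    1.0883    0.1466    0.1180    0.0485]
  [  0.0524    0.1164    1.0420    0.0540    0.0601]
  [  0.1531    0.0370    0.1787    1.1562    0.0377]
  [  0.0685    0.0882    0.1700    0.1130    1.0571]
Total output x = L · d:
  x_0 = 1.1312·73 + 0.0433·95 + 0.1539·15 + 0.0637·59 + 0.0343·19 = 93.4076
  x_1 = 0.2128·73 + 1.0883·95 + 0.1466·15 + 0.1180·59 + 0.0485·19 = 129.0061
  x_2 = 0.0524·73 + 0.1164·95 + 1.0420·15 + 0.0540·59 + 0.0601·19 = 34.8405
  x_3 = 0.1531·73 + 0.0370·95 + 0.1787·15 + 1.1562·59 + 0.0377·19 = 86.3043
  x_4 = 0.0685·73 + 0.0882·95 + 0.1700·15 + 0.1130·59 + 1.0571·19 = 42.6835

L[0,0] = 1.1312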